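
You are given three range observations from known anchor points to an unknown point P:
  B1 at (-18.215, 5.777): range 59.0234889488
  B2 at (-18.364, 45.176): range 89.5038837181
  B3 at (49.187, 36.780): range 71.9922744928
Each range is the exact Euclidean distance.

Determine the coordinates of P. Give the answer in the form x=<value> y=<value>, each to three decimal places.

eq1: (x + 18.215)² + (y − 5.777)² = 59.0234889488²
eq2: (x + 18.364)² + (y − 45.176)² = 89.5038837181²
eq3: (x − 49.187)² + (y − 36.780)² = 71.9922744928²
eq3−eq2, eq3−eq1 (x²,y² cancel):
  -135.102·x + 16.792·y = -4222.079511
  -134.804·x − 62.006·y = -1707.854076
det = -135.102·-62.006 − 16.792·-134.804 = 10640.763380
x = (-4222.079511·-62.006 − 16.792·-1707.854076) / 10640.763380 = 27.298093
y = (-135.102·-1707.854076 − -4222.079511·-134.804) / 10640.763380 = -31.803987

x=27.298 y=-31.804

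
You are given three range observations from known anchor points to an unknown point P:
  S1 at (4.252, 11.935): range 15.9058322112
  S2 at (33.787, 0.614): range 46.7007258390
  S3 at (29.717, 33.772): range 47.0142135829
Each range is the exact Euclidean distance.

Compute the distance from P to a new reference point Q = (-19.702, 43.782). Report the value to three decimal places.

33.347

eq1: (x − 4.252)² + (y − 11.935)² = 15.9058322112²
eq2: (x − 33.787)² + (y − 0.614)² = 46.7007258390²
eq3: (x − 29.717)² + (y − 33.772)² = 47.0142135829²
eq2−eq1, eq2−eq3 (x²,y² cancel):
  -59.070·x + 22.642·y = 946.547660
  -8.140·x + 66.316·y = 852.331223
det = -59.070·66.316 − 22.642·-8.140 = -3732.980240
x = (946.547660·66.316 − 22.642·852.331223) / -3732.980240 = -11.645594
y = (-59.070·852.331223 − 946.547660·-8.140) / -3732.980240 = 11.423127
|P − Q| = √((-11.645594 − -19.702)² + (11.423127 − 43.782)²) = 33.346699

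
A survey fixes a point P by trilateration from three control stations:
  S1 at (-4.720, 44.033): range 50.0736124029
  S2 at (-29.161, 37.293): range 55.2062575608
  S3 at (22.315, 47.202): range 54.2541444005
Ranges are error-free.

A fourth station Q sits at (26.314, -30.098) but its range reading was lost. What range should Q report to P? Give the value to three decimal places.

32.102

eq1: (x + 4.720)² + (y − 44.033)² = 50.0736124029²
eq2: (x + 29.161)² + (y − 37.293)² = 55.2062575608²
eq3: (x − 22.315)² + (y − 47.202)² = 54.2541444005²
eq2−eq1, eq2−eq3 (x²,y² cancel):
  48.882·x + 13.480·y = 260.415934
  102.952·x + 19.818·y = 589.074948
det = 48.882·19.818 − 13.480·102.952 = -419.049484
x = (260.415934·19.818 − 13.480·589.074948) / -419.049484 = 6.633602
y = (48.882·589.074948 − 260.415934·102.952) / -419.049484 = -4.736482
|P − Q| = √((6.633602 − 26.314)² + (-4.736482 − -30.098)²) = 32.101786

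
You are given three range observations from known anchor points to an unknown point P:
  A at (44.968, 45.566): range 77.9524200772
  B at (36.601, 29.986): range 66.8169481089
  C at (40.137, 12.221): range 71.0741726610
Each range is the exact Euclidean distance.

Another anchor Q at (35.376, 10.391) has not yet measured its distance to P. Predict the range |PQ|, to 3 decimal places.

eq1: (x − 44.968)² + (y − 45.566)² = 77.9524200772²
eq2: (x − 36.601)² + (y − 29.986)² = 66.8169481089²
eq3: (x − 40.137)² + (y − 12.221)² = 71.0741726610²
eq3−eq1, eq3−eq2 (x²,y² cancel):
  9.662·x + 66.690·y = 1313.007994
  -7.072·x + 35.530·y = 1065.495252
det = 9.662·35.530 − 66.690·-7.072 = 814.922540
x = (1313.007994·35.530 − 66.690·1065.495252) / 814.922540 = -29.949723
y = (9.662·1065.495252 − 1313.007994·-7.072) / 814.922540 = 24.027324
|P − Q| = √((-29.949723 − 35.376)² + (24.027324 − 10.391)²) = 66.733795

66.734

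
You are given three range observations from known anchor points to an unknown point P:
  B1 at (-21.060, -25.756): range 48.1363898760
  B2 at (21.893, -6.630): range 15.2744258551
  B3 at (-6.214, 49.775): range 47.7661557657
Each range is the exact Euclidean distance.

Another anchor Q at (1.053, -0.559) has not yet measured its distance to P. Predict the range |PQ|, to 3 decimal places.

eq1: (x + 21.060)² + (y + 25.756)² = 48.1363898760²
eq2: (x − 21.893)² + (y + 6.630)² = 15.2744258551²
eq3: (x + 6.214)² + (y − 49.775)² = 47.7661557657²
eq1−eq3, eq1−eq2 (x²,y² cancel):
  29.692·x + 151.062·y = 1444.775679
  85.906·x + 38.252·y = 1500.169158
det = 29.692·38.252 − 151.062·85.906 = -11841.353788
x = (1444.775679·38.252 − 151.062·1500.169158) / -11841.353788 = 14.470727
y = (29.692·1500.169158 − 1444.775679·85.906) / -11841.353788 = 6.719829
|P − Q| = √((14.470727 − 1.053)² + (6.719829 − -0.559)²) = 15.264886

15.265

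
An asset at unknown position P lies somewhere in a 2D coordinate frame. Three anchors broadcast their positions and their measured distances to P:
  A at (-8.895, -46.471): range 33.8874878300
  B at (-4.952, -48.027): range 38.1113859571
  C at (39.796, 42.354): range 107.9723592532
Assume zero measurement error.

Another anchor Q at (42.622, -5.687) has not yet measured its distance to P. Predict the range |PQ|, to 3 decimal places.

eq1: (x + 8.895)² + (y + 46.471)² = 33.8874878300²
eq2: (x + 4.952)² + (y + 48.027)² = 38.1113859571²
eq3: (x − 39.796)² + (y − 42.354)² = 107.9723592532²
eq2−eq3, eq2−eq1 (x²,y² cancel):
  89.496·x + 180.762·y = -9159.084724
  -7.886·x + 3.112·y = 211.675741
det = 89.496·3.112 − 180.762·-7.886 = 1704.000684
x = (-9159.084724·3.112 − 180.762·211.675741) / 1704.000684 = -39.181910
y = (89.496·211.675741 − -9159.084724·-7.886) / 1704.000684 = -31.270181
|P − Q| = √((-39.181910 − 42.622)² + (-31.270181 − -5.687)²) = 85.711020

85.711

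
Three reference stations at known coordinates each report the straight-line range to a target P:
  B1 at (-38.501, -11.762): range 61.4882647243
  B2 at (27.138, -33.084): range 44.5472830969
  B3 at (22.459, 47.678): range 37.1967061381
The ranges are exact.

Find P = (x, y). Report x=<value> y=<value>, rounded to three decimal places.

eq1: (x + 38.501)² + (y + 11.762)² = 61.4882647243²
eq2: (x − 27.138)² + (y + 33.084)² = 44.5472830969²
eq3: (x − 22.459)² + (y − 47.678)² = 37.1967061381²
eq1−eq2, eq1−eq3 (x²,y² cancel):
  131.278·x − 42.644·y = 2006.696722
  121.920·x + 118.880·y = 3554.138471
det = 131.278·118.880 − -42.644·121.920 = 20805.485120
x = (2006.696722·118.880 − -42.644·3554.138471) / 20805.485120 = 18.750766
y = (131.278·3554.138471 − 2006.696722·121.920) / 20805.485120 = 10.666597

x=18.751 y=10.667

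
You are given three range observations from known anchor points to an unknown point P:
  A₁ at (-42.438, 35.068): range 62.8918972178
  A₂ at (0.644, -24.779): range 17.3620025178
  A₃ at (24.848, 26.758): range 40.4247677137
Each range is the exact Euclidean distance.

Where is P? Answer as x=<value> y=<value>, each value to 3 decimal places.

x=3.687 y=-7.686

eq1: (x + 42.438)² + (y − 35.068)² = 62.8918972178²
eq2: (x − 0.644)² + (y + 24.779)² = 17.3620025178²
eq3: (x − 24.848)² + (y − 26.758)² = 40.4247677137²
eq3−eq1, eq3−eq2 (x²,y² cancel):
  -134.572·x + 16.620·y = -623.894091
  -48.408·x − 103.074·y = 613.722622
det = -134.572·-103.074 − 16.620·-48.408 = 14675.415288
x = (-623.894091·-103.074 − 16.620·613.722622) / 14675.415288 = 3.686927
y = (-134.572·613.722622 − -623.894091·-48.408) / 14675.415288 = -7.685735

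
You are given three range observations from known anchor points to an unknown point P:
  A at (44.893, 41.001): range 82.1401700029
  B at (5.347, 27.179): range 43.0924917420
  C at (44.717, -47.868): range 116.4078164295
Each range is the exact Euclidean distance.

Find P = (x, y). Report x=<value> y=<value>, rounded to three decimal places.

eq1: (x − 44.893)² + (y − 41.001)² = 82.1401700029²
eq2: (x − 5.347)² + (y − 27.179)² = 43.0924917420²
eq3: (x − 44.717)² + (y + 47.868)² = 116.4078164295²
eq2−eq1, eq2−eq3 (x²,y² cancel):
  79.092·x + 27.644·y = -1960.869684
  78.740·x − 150.094·y = -8170.149818
det = 79.092·-150.094 − 27.644·78.740 = -14047.923208
x = (-1960.869684·-150.094 − 27.644·-8170.149818) / -14047.923208 = -37.028277
y = (79.092·-8170.149818 − -1960.869684·78.740) / -14047.923208 = 35.008350

x=-37.028 y=35.008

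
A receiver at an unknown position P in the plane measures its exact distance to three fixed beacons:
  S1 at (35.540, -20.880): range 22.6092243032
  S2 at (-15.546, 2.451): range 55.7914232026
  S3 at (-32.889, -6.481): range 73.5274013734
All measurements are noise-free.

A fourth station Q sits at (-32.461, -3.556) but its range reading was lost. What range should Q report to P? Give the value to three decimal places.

72.851

eq1: (x − 35.540)² + (y + 20.880)² = 22.6092243032²
eq2: (x + 15.546)² + (y − 2.451)² = 55.7914232026²
eq3: (x + 32.889)² + (y + 6.481)² = 73.5274013734²
eq3−eq1, eq3−eq2 (x²,y² cancel):
  136.858·x − 28.798·y = 5470.478047
  34.686·x + 17.864·y = 1417.591685
det = 136.858·17.864 − -28.798·34.686 = 3443.718740
x = (5470.478047·17.864 − -28.798·1417.591685) / 3443.718740 = 40.232213
y = (136.858·1417.591685 − 5470.478047·34.686) / 3443.718740 = 1.236965
|P − Q| = √((40.232213 − -32.461)² + (1.236965 − -3.556)²) = 72.851052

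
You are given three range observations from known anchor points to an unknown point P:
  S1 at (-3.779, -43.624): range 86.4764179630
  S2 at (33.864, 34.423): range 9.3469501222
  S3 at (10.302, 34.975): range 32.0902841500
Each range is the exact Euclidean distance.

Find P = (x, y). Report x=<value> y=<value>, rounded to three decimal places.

x=41.966 y=29.762

eq1: (x + 3.779)² + (y + 43.624)² = 86.4764179630²
eq2: (x − 33.864)² + (y − 34.423)² = 9.3469501222²
eq3: (x − 10.302)² + (y − 34.975)² = 32.0902841500²
eq2−eq3, eq2−eq1 (x²,y² cancel):
  -47.124·x + 1.104·y = -1944.752456
  -75.286·x − 156.094·y = -7805.184595
det = -47.124·-156.094 − 1.104·-75.286 = 7438.889400
x = (-1944.752456·-156.094 − 1.104·-7805.184595) / 7438.889400 = 41.966092
y = (-47.124·-7805.184595 − -1944.752456·-75.286) / 7438.889400 = 29.762357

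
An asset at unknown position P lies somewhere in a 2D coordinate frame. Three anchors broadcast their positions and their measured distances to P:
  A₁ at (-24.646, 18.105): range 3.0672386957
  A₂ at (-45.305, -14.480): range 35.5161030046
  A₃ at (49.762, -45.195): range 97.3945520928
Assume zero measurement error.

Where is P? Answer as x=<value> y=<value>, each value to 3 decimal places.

x=-26.359 y=15.561

eq1: (x + 24.646)² + (y − 18.105)² = 3.0672386957²
eq2: (x + 45.305)² + (y + 14.480)² = 35.5161030046²
eq3: (x − 49.762)² + (y + 45.195)² = 97.3945520928²
eq2−eq3, eq2−eq1 (x²,y² cancel):
  190.134·x − 61.430·y = -5967.673961
  41.318·x + 65.170·y = -75.011465
det = 190.134·65.170 − -61.430·41.318 = 14929.197520
x = (-5967.673961·65.170 − -61.430·-75.011465) / 14929.197520 = -26.359171
y = (190.134·-75.011465 − -5967.673961·41.318) / 14929.197520 = 15.560791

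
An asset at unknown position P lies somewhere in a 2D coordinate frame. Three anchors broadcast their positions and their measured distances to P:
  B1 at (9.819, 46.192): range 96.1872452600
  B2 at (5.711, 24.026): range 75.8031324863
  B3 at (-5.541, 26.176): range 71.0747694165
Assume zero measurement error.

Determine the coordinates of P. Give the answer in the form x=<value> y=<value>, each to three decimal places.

eq1: (x − 9.819)² + (y − 46.192)² = 96.1872452600²
eq2: (x − 5.711)² + (y − 24.026)² = 75.8031324863²
eq3: (x + 5.541)² + (y − 26.176)² = 71.0747694165²
eq3−eq1, eq3−eq2 (x²,y² cancel):
  30.720·x + 40.032·y = -2686.135335
  22.504·x − 4.300·y = -800.513507
det = 30.720·-4.300 − 40.032·22.504 = -1032.976128
x = (-2686.135335·-4.300 − 40.032·-800.513507) / -1032.976128 = -42.204788
y = (30.720·-800.513507 − -2686.135335·22.504) / -1032.976128 = -34.712336

x=-42.205 y=-34.712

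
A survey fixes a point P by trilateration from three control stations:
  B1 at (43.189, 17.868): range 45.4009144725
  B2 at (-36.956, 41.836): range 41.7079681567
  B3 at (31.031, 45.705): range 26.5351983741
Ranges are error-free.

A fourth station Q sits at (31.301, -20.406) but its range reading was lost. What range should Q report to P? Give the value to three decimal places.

67.846

eq1: (x − 43.189)² + (y − 17.868)² = 45.4009144725²
eq2: (x + 36.956)² + (y − 41.836)² = 41.7079681567²
eq3: (x − 31.031)² + (y − 45.705)² = 26.5351983741²
eq2−eq1, eq2−eq3 (x²,y² cancel):
  160.290·x − 47.936·y = -1253.130114
  135.974·x + 7.738·y = 971.311009
det = 160.290·7.738 − -47.936·135.974 = 7758.373684
x = (-1253.130114·7.738 − -47.936·971.311009) / 7758.373684 = 4.751517
y = (160.290·971.311009 − -1253.130114·135.974) / 7758.373684 = 42.030014
|P − Q| = √((4.751517 − 31.301)² + (42.030014 − -20.406)²) = 67.846377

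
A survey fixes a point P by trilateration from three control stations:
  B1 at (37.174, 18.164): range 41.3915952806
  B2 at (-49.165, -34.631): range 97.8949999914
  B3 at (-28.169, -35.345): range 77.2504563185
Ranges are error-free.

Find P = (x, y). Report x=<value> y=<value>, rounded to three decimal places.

x=47.888 y=-21.817

eq1: (x − 37.174)² + (y − 18.164)² = 41.3915952806²
eq2: (x + 49.165)² + (y + 34.631)² = 97.8949999914²
eq3: (x + 28.169)² + (y + 35.345)² = 77.2504563185²
eq1−eq2, eq1−eq3 (x²,y² cancel):
  -172.678·x − 105.590·y = -5965.500649
  -130.686·x − 107.018·y = -3923.444428
det = -172.678·-107.018 − -105.590·-130.686 = 4680.519464
x = (-5965.500649·-107.018 − -105.590·-3923.444428) / 4680.519464 = 47.887730
y = (-172.678·-3923.444428 − -5965.500649·-130.686) / 4680.519464 = -21.816997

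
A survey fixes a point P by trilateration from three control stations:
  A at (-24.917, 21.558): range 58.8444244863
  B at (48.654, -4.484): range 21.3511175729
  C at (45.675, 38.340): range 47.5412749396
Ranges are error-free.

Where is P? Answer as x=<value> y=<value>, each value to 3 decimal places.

x=27.328 y=-5.518

eq1: (x + 24.917)² + (y − 21.558)² = 58.8444244863²
eq2: (x − 48.654)² + (y + 4.484)² = 21.3511175729²
eq3: (x − 45.675)² + (y − 38.340)² = 47.5412749396²
eq2−eq1, eq2−eq3 (x²,y² cancel):
  -147.142·x + 52.084·y = -4308.509791
  -5.958·x + 85.648·y = -635.459348
det = -147.142·85.648 − 52.084·-5.958 = -12292.101544
x = (-4308.509791·85.648 − 52.084·-635.459348) / -12292.101544 = 27.327954
y = (-147.142·-635.459348 − -4308.509791·-5.958) / -12292.101544 = -5.518394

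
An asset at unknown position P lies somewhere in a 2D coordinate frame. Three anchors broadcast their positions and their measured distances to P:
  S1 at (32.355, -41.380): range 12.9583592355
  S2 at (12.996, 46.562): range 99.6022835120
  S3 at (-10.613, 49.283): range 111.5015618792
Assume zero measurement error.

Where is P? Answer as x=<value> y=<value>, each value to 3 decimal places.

eq1: (x − 32.355)² + (y + 41.380)² = 12.9583592355²
eq2: (x − 12.996)² + (y − 46.562)² = 99.6022835120²
eq3: (x + 10.613)² + (y − 49.283)² = 111.5015618792²
eq3−eq1, eq3−eq2 (x²,y² cancel):
  85.936·x − 181.326·y = 12482.379794
  47.218·x − 5.442·y = 2307.449423
det = 85.936·-5.442 − -181.326·47.218 = 8094.187356
x = (12482.379794·-5.442 − -181.326·2307.449423) / 8094.187356 = 43.299154
y = (85.936·2307.449423 − 12482.379794·47.218) / 8094.187356 = -48.318629

x=43.299 y=-48.319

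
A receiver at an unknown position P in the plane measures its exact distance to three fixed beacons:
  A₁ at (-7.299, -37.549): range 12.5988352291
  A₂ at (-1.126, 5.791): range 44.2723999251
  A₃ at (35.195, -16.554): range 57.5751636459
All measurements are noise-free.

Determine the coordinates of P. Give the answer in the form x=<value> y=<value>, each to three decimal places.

x=-19.518 y=-34.480

eq1: (x + 7.299)² + (y + 37.549)² = 12.5988352291²
eq2: (x + 1.126)² + (y − 5.791)² = 44.2723999251²
eq3: (x − 35.195)² + (y + 16.554)² = 57.5751636459²
eq3−eq2, eq3−eq1 (x²,y² cancel):
  -72.642·x + 44.690·y = -123.065310
  -84.988·x − 41.990·y = 3106.648681
det = -72.642·-41.990 − 44.690·-84.988 = 6848.351300
x = (-123.065310·-41.990 − 44.690·3106.648681) / 6848.351300 = -19.518365
y = (-72.642·3106.648681 − -123.065310·-84.988) / 6848.351300 = -34.480160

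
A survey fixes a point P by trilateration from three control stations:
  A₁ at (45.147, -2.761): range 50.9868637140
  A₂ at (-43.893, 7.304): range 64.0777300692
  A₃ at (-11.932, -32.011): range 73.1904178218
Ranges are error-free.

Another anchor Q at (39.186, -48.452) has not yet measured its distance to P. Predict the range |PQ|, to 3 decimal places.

eq1: (x − 45.147)² + (y + 2.761)² = 50.9868637140²
eq2: (x + 43.893)² + (y − 7.304)² = 64.0777300692²
eq3: (x + 11.932)² + (y + 32.011)² = 73.1904178218²
eq3−eq2, eq3−eq1 (x²,y² cancel):
  -63.922·x + 78.630·y = 2063.748890
  114.158·x + 58.500·y = 3635.974975
det = -63.922·58.500 − 78.630·114.158 = -12715.680540
x = (2063.748890·58.500 − 78.630·3635.974975) / -12715.680540 = 12.989270
y = (-63.922·3635.974975 − 2063.748890·114.158) / -12715.680540 = 36.805914
|P − Q| = √((12.989270 − 39.186)² + (36.805914 − -48.452)²) = 89.191819

89.192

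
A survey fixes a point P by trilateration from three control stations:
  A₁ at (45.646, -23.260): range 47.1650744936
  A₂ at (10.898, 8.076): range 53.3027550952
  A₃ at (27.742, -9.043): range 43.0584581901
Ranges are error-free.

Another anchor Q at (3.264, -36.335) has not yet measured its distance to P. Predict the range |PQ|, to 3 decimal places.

eq1: (x − 45.646)² + (y + 23.260)² = 47.1650744936²
eq2: (x − 10.898)² + (y − 8.076)² = 53.3027550952²
eq3: (x − 27.742)² + (y + 9.043)² = 43.0584581901²
eq3−eq1, eq3−eq2 (x²,y² cancel):
  35.808·x − 28.434·y = 1402.677073
  -33.688·x + 34.238·y = -1654.559112
det = 35.808·34.238 − -28.434·-33.688 = 268.109712
x = (1402.677073·34.238 − -28.434·-1654.559112) / 268.109712 = 3.651952
y = (35.808·-1654.559112 − 1402.677073·-33.688) / 268.109712 = -44.731940
|P − Q| = √((3.651952 − 3.264)² + (-44.731940 − -36.335)²) = 8.405897

8.406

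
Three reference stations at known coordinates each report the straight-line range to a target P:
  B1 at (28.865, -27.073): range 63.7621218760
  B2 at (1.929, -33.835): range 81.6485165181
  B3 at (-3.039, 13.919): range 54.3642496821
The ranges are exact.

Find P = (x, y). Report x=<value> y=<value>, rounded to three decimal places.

eq1: (x − 28.865)² + (y + 27.073)² = 63.7621218760²
eq2: (x − 1.929)² + (y + 33.835)² = 81.6485165181²
eq3: (x + 3.039)² + (y − 13.919)² = 54.3642496821²
eq3−eq1, eq3−eq2 (x²,y² cancel):
  63.808·x − 81.984·y = 253.024929
  9.936·x − 95.508·y = -2765.454422
det = 63.808·-95.508 − -81.984·9.936 = -5279.581440
x = (253.024929·-95.508 − -81.984·-2765.454422) / -5279.581440 = 47.520608
y = (63.808·-2765.454422 − 253.024929·9.936) / -5279.581440 = 33.898932

x=47.521 y=33.899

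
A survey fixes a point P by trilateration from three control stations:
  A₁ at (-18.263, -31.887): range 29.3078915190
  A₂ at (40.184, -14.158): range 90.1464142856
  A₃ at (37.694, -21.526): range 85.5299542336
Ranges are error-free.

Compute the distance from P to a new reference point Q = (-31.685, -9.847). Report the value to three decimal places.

37.120

eq1: (x + 18.263)² + (y + 31.887)² = 29.3078915190²
eq2: (x − 40.184)² + (y + 14.158)² = 90.1464142856²
eq3: (x − 37.694)² + (y + 21.526)² = 85.5299542336²
eq3−eq2, eq3−eq1 (x²,y² cancel):
  4.980·x + 14.736·y = -880.006429
  -111.914·x − 20.722·y = 5922.532192
det = 4.980·-20.722 − 14.736·-111.914 = 1545.969144
x = (-880.006429·-20.722 − 14.736·5922.532192) / 1545.969144 = -44.657386
y = (4.980·5922.532192 − -880.006429·-111.914) / 1545.969144 = -44.626265
|P − Q| = √((-44.657386 − -31.685)² + (-44.626265 − -9.847)²) = 37.119807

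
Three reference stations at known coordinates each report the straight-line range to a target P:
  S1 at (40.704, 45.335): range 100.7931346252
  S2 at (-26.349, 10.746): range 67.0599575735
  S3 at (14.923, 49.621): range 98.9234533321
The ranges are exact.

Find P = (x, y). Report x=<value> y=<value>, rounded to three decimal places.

x=4.572 y=-48.759

eq1: (x − 40.704)² + (y − 45.335)² = 100.7931346252²
eq2: (x + 26.349)² + (y − 10.746)² = 67.0599575735²
eq3: (x − 14.923)² + (y − 49.621)² = 98.9234533321²
eq2−eq3, eq2−eq1 (x²,y² cancel):
  82.544·x + 77.750·y = -3413.618456
  134.106·x + 69.178·y = -2759.886554
det = 82.544·69.178 − 77.750·134.106 = -4716.512668
x = (-3413.618456·69.178 − 77.750·-2759.886554) / -4716.512668 = 4.572471
y = (82.544·-2759.886554 − -3413.618456·134.106) / -4716.512668 = -48.759466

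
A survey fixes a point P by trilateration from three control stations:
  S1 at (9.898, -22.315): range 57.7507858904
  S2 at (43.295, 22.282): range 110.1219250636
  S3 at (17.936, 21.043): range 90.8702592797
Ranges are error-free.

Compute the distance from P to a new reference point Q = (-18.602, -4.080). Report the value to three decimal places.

49.015

eq1: (x − 9.898)² + (y + 22.315)² = 57.7507858904²
eq2: (x − 43.295)² + (y − 22.282)² = 110.1219250636²
eq3: (x − 17.936)² + (y − 21.043)² = 90.8702592797²
eq1−eq2, eq1−eq3 (x²,y² cancel):
  66.794·x + 89.194·y = -7016.670189
  16.076·x + 86.716·y = -4753.672435
det = 66.794·86.716 − 89.194·16.076 = 4358.225760
x = (-7016.670189·86.716 − 89.194·-4753.672435) / 4358.225760 = -42.324222
y = (66.794·-4753.672435 − -7016.670189·16.076) / 4358.225760 = -46.972511
|P − Q| = √((-42.324222 − -18.602)² + (-46.972511 − -4.080)²) = 49.015419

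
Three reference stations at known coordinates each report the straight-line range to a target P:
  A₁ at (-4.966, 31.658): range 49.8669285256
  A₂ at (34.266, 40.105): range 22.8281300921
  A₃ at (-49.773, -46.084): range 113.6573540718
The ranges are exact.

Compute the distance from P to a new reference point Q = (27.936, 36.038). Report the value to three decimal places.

22.840

eq1: (x + 4.966)² + (y − 31.658)² = 49.8669285256²
eq2: (x − 34.266)² + (y − 40.105)² = 22.8281300921²
eq3: (x + 49.773)² + (y + 46.084)² = 113.6573540718²
eq1−eq2, eq1−eq3 (x²,y² cancel):
  78.464·x + 16.894·y = 3721.266698
  -89.614·x − 155.484·y = -6857.087109
det = 78.464·-155.484 − 16.894·-89.614 = -10685.957660
x = (3721.266698·-155.484 − 16.894·-6857.087109) / -10685.957660 = 43.304851
y = (78.464·-6857.087109 − 3721.266698·-89.614) / -10685.957660 = 19.142588
|P − Q| = √((43.304851 − 27.936)² + (19.142588 − 36.038)²) = 22.839801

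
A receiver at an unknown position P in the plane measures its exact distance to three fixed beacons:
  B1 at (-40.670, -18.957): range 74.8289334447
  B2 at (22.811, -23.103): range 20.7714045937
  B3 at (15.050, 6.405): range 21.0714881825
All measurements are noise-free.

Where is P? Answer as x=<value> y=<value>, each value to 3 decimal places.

eq1: (x + 40.670)² + (y + 18.957)² = 74.8289334447²
eq2: (x − 22.811)² + (y + 23.103)² = 20.7714045937²
eq3: (x − 15.050)² + (y − 6.405)² = 21.0714881825²
eq2−eq3, eq2−eq1 (x²,y² cancel):
  -15.522·x + 59.016·y = -799.120170
  -126.962·x + 8.292·y = -4208.591613
det = -15.522·8.292 − 59.016·-126.962 = 7364.080968
x = (-799.120170·8.292 − 59.016·-4208.591613) / 7364.080968 = 32.827985
y = (-15.522·-4208.591613 − -799.120170·-126.962) / 7364.080968 = -4.906537

x=32.828 y=-4.907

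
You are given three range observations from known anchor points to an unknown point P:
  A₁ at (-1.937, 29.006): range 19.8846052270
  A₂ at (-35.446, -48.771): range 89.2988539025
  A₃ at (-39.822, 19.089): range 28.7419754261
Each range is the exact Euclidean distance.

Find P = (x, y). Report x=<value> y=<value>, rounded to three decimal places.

x=-19.115 y=39.022

eq1: (x + 1.937)² + (y − 29.006)² = 19.8846052270²
eq2: (x + 35.446)² + (y + 48.771)² = 89.2988539025²
eq3: (x + 39.822)² + (y − 19.089)² = 28.7419754261²
eq1−eq2, eq1−eq3 (x²,y² cancel):
  -67.018·x − 155.554·y = -4788.958431
  -75.770·x − 19.834·y = 674.377974
det = -67.018·-19.834 − -155.554·-75.770 = -10457.091568
x = (-4788.958431·-19.834 − -155.554·674.377974) / -10457.091568 = -19.114913
y = (-67.018·674.377974 − -4788.958431·-75.770) / -10457.091568 = 39.021829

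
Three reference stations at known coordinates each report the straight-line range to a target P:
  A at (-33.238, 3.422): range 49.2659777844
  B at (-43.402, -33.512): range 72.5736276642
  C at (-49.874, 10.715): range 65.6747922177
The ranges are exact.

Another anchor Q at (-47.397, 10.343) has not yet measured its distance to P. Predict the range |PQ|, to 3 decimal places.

63.187

eq1: (x + 33.238)² + (y − 3.422)² = 49.2659777844²
eq2: (x + 43.402)² + (y + 33.512)² = 72.5736276642²
eq3: (x + 49.874)² + (y − 10.715)² = 65.6747922177²
eq2−eq1, eq2−eq3 (x²,y² cancel):
  20.328·x + 73.868·y = 949.481845
  -12.944·x + 88.454·y = 549.192453
det = 20.328·88.454 − 73.868·-12.944 = 2754.240304
x = (949.481845·88.454 − 73.868·549.192453) / 2754.240304 = 15.763955
y = (20.328·549.192453 − 949.481845·-12.944) / 2754.240304 = 8.515625
|P − Q| = √((15.763955 − -47.397)² + (8.515625 − 10.343)²) = 63.187384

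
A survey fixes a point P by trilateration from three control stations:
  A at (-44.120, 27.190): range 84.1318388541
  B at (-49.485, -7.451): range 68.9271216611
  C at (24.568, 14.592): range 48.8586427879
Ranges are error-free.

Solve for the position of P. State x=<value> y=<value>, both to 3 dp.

eq1: (x + 44.120)² + (y − 27.190)² = 84.1318388541²
eq2: (x + 49.485)² + (y + 7.451)² = 68.9271216611²
eq3: (x − 24.568)² + (y − 14.592)² = 48.8586427879²
eq1−eq2, eq1−eq3 (x²,y² cancel):
  -10.730·x − 69.282·y = 2145.630334
  137.376·x − 25.196·y = 2821.641922
det = -10.730·-25.196 − -69.282·137.376 = 9788.037112
x = (2145.630334·-25.196 − -69.282·2821.641922) / 9788.037112 = 14.449035
y = (-10.730·2821.641922 − 2145.630334·137.376) / 9788.037112 = -33.207305

x=14.449 y=-33.207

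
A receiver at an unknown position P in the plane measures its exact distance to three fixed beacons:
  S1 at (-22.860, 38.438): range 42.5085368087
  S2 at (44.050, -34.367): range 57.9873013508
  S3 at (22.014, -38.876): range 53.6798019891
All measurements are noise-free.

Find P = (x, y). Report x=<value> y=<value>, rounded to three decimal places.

eq1: (x + 22.860)² + (y − 38.438)² = 42.5085368087²
eq2: (x − 44.050)² + (y + 34.367)² = 57.9873013508²
eq3: (x − 22.014)² + (y + 38.876)² = 53.6798019891²
eq2−eq3, eq2−eq1 (x²,y² cancel):
  -44.072·x − 9.018·y = -644.527641
  -133.820·x + 145.610·y = 434.117671
det = -44.072·145.610 − -9.018·-133.820 = -7624.112680
x = (-644.527641·145.610 − -9.018·434.117671) / -7624.112680 = 11.796100
y = (-44.072·434.117671 − -644.527641·-133.820) / -7624.112680 = 13.822346

x=11.796 y=13.822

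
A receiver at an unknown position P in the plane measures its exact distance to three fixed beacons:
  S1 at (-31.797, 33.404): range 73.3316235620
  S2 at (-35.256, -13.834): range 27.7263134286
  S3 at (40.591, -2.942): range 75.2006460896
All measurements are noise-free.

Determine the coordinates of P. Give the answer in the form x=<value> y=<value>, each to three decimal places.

x=-25.060 y=-39.617

eq1: (x + 31.797)² + (y − 33.404)² = 73.3316235620²
eq2: (x + 35.256)² + (y + 13.834)² = 27.7263134286²
eq3: (x − 40.591)² + (y + 2.942)² = 75.2006460896²
eq1−eq3, eq1−eq2 (x²,y² cancel):
  144.776·x − 72.692·y = -748.201938
  -6.918·x − 94.476·y = 3916.267225
det = 144.776·-94.476 − -72.692·-6.918 = -14180.740632
x = (-748.201938·-94.476 − -72.692·3916.267225) / -14180.740632 = -25.059934
y = (144.776·3916.267225 − -748.201938·-6.918) / -14180.740632 = -39.617497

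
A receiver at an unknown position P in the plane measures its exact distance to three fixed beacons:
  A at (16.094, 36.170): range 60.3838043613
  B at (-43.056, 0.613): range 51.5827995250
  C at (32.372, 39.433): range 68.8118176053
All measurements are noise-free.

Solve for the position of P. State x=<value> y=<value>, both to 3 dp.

eq1: (x − 16.094)² + (y − 36.170)² = 60.3838043613²
eq2: (x + 43.056)² + (y − 0.613)² = 51.5827995250²
eq3: (x − 32.372)² + (y − 39.433)² = 68.8118176053²
eq2−eq3, eq2−eq1 (x²,y² cancel):
  150.856·x + 77.640·y = -1325.568067
  118.300·x + 71.114·y = -1272.327791
det = 150.856·71.114 − 77.640·118.300 = 1543.161584
x = (-1325.568067·71.114 − 77.640·-1272.327791) / 1543.161584 = 2.927161
y = (150.856·-1272.327791 − -1325.568067·118.300) / 1543.161584 = -22.760791

x=2.927 y=-22.761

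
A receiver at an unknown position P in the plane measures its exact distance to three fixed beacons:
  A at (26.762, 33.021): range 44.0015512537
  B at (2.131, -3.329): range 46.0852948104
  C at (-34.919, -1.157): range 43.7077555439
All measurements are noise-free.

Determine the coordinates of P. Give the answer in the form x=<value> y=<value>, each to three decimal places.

x=-16.878 y=38.653

eq1: (x − 26.762)² + (y − 33.021)² = 44.0015512537²
eq2: (x − 2.131)² + (y + 3.329)² = 46.0852948104²
eq3: (x + 34.919)² + (y + 1.157)² = 43.7077555439²
eq3−eq1, eq3−eq2 (x²,y² cancel):
  123.362·x + 68.356·y = 560.147257
  74.100·x − 4.344·y = -1418.538311
det = 123.362·-4.344 − 68.356·74.100 = -5601.064128
x = (560.147257·-4.344 − 68.356·-1418.538311) / -5601.064128 = -16.877565
y = (123.362·-1418.538311 − 560.147257·74.100) / -5601.064128 = 38.653483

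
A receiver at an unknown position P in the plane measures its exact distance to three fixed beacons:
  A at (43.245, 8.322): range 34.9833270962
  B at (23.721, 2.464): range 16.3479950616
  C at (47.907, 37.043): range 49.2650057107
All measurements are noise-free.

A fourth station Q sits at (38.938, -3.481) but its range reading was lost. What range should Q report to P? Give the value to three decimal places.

eq1: (x − 43.245)² + (y − 8.322)² = 34.9833270962²
eq2: (x − 23.721)² + (y − 2.464)² = 16.3479950616²
eq3: (x − 47.907)² + (y − 37.043)² = 49.2650057107²
eq2−eq1, eq2−eq3 (x²,y² cancel):
  39.048·x + 11.716·y = 414.052340
  48.372·x + 69.158·y = 938.723516
det = 39.048·69.158 − 11.716·48.372 = 2133.755232
x = (414.052340·69.158 − 11.716·938.723516) / 2133.755232 = 8.265684
y = (39.048·938.723516 − 414.052340·48.372) / 2133.755232 = 7.792241
|P − Q| = √((8.265684 − 38.938)² + (7.792241 − -3.481)²) = 32.678386

32.678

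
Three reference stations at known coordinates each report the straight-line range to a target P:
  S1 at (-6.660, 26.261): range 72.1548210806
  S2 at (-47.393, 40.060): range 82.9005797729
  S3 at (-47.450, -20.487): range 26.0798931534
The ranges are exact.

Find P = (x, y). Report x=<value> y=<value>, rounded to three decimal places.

eq1: (x + 6.660)² + (y − 26.261)² = 72.1548210806²
eq2: (x + 47.393)² + (y − 40.060)² = 82.9005797729²
eq3: (x + 47.450)² + (y + 20.487)² = 26.0798931534²
eq2−eq1, eq2−eq3 (x²,y² cancel):
  81.466·x − 27.598·y = -1450.716406
  -0.114·x − 121.094·y = 5012.664920
det = 81.466·-121.094 − -27.598·-0.114 = -9868.189976
x = (-1450.716406·-121.094 − -27.598·5012.664920) / -9868.189976 = -31.820686
y = (81.466·5012.664920 − -1450.716406·-0.114) / -9868.189976 = -41.364868

x=-31.821 y=-41.365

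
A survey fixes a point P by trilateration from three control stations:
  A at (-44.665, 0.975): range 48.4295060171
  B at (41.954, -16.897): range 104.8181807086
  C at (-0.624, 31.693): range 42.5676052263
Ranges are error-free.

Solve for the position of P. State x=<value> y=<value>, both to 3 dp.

eq1: (x + 44.665)² + (y − 0.975)² = 48.4295060171²
eq2: (x − 41.954)² + (y + 16.897)² = 104.8181807086²
eq3: (x + 0.624)² + (y − 31.693)² = 42.5676052263²
eq3−eq2, eq3−eq1 (x²,y² cancel):
  85.156·x − 97.180·y = -8134.038892
  -88.082·x − 61.436·y = 457.661187
det = 85.156·-61.436 − -97.180·-88.082 = -13791.452776
x = (-8134.038892·-61.436 − -97.180·457.661187) / -13791.452776 = -39.459101
y = (85.156·457.661187 − -8134.038892·-88.082) / -13791.452776 = 49.123891

x=-39.459 y=49.124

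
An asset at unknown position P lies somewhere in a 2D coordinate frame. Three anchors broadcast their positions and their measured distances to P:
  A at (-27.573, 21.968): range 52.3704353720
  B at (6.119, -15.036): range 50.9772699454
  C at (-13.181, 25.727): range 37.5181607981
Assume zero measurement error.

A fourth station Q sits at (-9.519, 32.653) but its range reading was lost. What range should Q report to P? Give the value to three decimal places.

eq1: (x + 27.573)² + (y − 21.968)² = 52.3704353720²
eq2: (x − 6.119)² + (y + 15.036)² = 50.9772699454²
eq3: (x + 13.181)² + (y − 25.727)² = 37.5181607981²
eq3−eq2, eq3−eq1 (x²,y² cancel):
  38.600·x − 81.526·y = -1763.163494
  -28.784·x − 7.518·y = -927.804048
det = 38.600·-7.518 − -81.526·-28.784 = -2636.839184
x = (-1763.163494·-7.518 − -81.526·-927.804048) / -2636.839184 = 23.658891
y = (38.600·-927.804048 − -1763.163494·-28.784) / -2636.839184 = 32.828750
|P − Q| = √((23.658891 − -9.519)² + (32.828750 − 32.653)²) = 33.178356

33.178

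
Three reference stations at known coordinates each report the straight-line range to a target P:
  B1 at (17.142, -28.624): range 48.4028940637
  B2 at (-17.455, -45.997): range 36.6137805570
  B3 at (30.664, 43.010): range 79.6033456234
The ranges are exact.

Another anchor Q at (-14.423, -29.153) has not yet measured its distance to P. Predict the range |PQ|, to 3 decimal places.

22.686

eq1: (x − 17.142)² + (y + 28.624)² = 48.4028940637²
eq2: (x + 17.455)² + (y + 45.997)² = 36.6137805570²
eq3: (x − 30.664)² + (y − 43.010)² = 79.6033456234²
eq1−eq2, eq1−eq3 (x²,y² cancel):
  -69.194·x − 34.746·y = 2309.490721
  27.044·x + 143.268·y = -2316.893025
det = -69.194·143.268 − -34.746·27.044 = -8973.615168
x = (2309.490721·143.268 − -34.746·-2316.893025) / -8973.615168 = -27.901057
y = (-69.194·-2316.893025 − 2309.490721·27.044) / -8973.615168 = -10.904995
|P − Q| = √((-27.901057 − -14.423)² + (-10.904995 − -29.153)²) = 22.685848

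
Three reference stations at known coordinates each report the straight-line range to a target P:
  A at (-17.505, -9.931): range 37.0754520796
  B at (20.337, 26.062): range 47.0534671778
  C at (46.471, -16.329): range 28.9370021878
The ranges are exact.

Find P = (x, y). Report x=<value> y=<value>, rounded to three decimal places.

x=17.902 y=-20.928

eq1: (x + 17.505)² + (y + 9.931)² = 37.0754520796²
eq2: (x − 20.337)² + (y − 26.062)² = 47.0534671778²
eq3: (x − 46.471)² + (y + 16.329)² = 28.9370021878²
eq2−eq3, eq2−eq1 (x²,y² cancel):
  52.268·x − 84.782·y = 2710.047347
  -75.684·x − 71.986·y = 151.668000
det = 52.268·-71.986 − -84.782·-75.684 = -10179.205136
x = (2710.047347·-71.986 − -84.782·151.668000) / -10179.205136 = 17.901865
y = (52.268·151.668000 − 2710.047347·-75.684) / -10179.205136 = -20.928413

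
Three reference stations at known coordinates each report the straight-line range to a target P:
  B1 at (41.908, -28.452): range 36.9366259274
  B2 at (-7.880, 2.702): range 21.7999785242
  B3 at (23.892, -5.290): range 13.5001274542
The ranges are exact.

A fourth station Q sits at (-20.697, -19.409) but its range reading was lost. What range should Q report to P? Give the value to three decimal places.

33.308

eq1: (x − 41.908)² + (y + 28.452)² = 36.9366259274²
eq2: (x + 7.880)² + (y − 2.702)² = 21.7999785242²
eq3: (x − 23.892)² + (y + 5.290)² = 13.5001274542²
eq2−eq1, eq2−eq3 (x²,y² cancel):
  99.576·x − 62.308·y = 1607.326293
  63.544·x − 15.984·y = 822.402182
det = 99.576·-15.984 − -62.308·63.544 = 2367.676768
x = (1607.326293·-15.984 − -62.308·822.402182) / 2367.676768 = 10.791478
y = (99.576·822.402182 − 1607.326293·63.544) / 2367.676768 = -8.550332
|P − Q| = √((10.791478 − -20.697)² + (-8.550332 − -19.409)²) = 33.308181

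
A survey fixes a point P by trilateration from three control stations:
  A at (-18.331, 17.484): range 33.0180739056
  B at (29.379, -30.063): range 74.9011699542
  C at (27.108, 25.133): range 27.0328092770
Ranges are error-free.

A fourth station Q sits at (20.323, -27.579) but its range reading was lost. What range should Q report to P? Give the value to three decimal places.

eq1: (x + 18.331)² + (y − 17.484)² = 33.0180739056²
eq2: (x − 29.379)² + (y + 30.063)² = 74.9011699542²
eq3: (x − 27.108)² + (y − 25.133)² = 27.0328092770²
eq3−eq2, eq3−eq1 (x²,y² cancel):
  4.542·x − 110.392·y = -4479.014226
  -90.878·x − 15.298·y = -1084.215963
det = 4.542·-15.298 − -110.392·-90.878 = -10101.687692
x = (-4479.014226·-15.298 − -110.392·-1084.215963) / -10101.687692 = 5.065372
y = (4.542·-1084.215963 − -4479.014226·-90.878) / -10101.687692 = 40.782132
|P − Q| = √((5.065372 − 20.323)² + (40.782132 − -27.579)²) = 70.043127

70.043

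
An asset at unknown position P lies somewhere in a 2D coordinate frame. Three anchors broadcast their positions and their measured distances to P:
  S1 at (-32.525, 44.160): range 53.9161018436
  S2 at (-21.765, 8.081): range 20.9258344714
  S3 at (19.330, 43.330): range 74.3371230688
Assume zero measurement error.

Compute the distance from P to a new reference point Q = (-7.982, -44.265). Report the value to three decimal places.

42.453

eq1: (x + 32.525)² + (y − 44.160)² = 53.9161018436²
eq2: (x + 21.765)² + (y − 8.081)² = 20.9258344714²
eq3: (x − 19.330)² + (y − 43.330)² = 74.3371230688²
eq2−eq1, eq2−eq3 (x²,y² cancel):
  -21.520·x + 72.158·y = -0.092051
  82.190·x + 70.498·y = -3375.997304
det = -21.520·70.498 − 72.158·82.190 = -7447.782980
x = (-0.092051·70.498 − 72.158·-3375.997304) / -7447.782980 = -32.707549
y = (-21.520·-3375.997304 − -0.092051·82.190) / -7447.782980 = -9.755793
|P − Q| = √((-32.707549 − -7.982)² + (-9.755793 − -44.265)²) = 42.452775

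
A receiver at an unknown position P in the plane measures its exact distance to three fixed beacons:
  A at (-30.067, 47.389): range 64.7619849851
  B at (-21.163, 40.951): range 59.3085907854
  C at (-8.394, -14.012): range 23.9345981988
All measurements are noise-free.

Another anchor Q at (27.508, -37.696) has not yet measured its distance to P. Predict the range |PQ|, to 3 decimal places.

eq1: (x + 30.067)² + (y − 47.389)² = 64.7619849851²
eq2: (x + 21.163)² + (y − 40.951)² = 59.3085907854²
eq3: (x + 8.394)² + (y + 14.012)² = 23.9345981988²
eq2−eq1, eq2−eq3 (x²,y² cancel):
  -17.808·x + 12.876·y = 348.279082
  25.538·x − 109.926·y = 1086.582360
det = -17.808·-109.926 − 12.876·25.538 = 1628.734920
x = (348.279082·-109.926 − 12.876·1086.582360) / 1628.734920 = -32.095929
y = (-17.808·1086.582360 − 348.279082·25.538) / 1628.734920 = -17.341195
|P − Q| = √((-32.095929 − 27.508)² + (-17.341195 − -37.696)²) = 62.983700

62.984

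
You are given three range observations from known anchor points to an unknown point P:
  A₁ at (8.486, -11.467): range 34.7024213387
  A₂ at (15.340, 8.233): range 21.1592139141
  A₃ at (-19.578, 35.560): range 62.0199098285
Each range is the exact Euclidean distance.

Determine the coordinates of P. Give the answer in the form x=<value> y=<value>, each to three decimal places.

x=36.484 y=9.036

eq1: (x − 8.486)² + (y + 11.467)² = 34.7024213387²
eq2: (x − 15.340)² + (y − 8.233)² = 21.1592139141²
eq3: (x + 19.578)² + (y − 35.560)² = 62.0199098285²
eq3−eq2, eq3−eq1 (x²,y² cancel):
  69.836·x − 54.654·y = 2054.043087
  56.128·x − 94.054·y = 1197.903769
det = 69.836·-94.054 − -54.654·56.128 = -3500.735432
x = (2054.043087·-94.054 − -54.654·1197.903769) / -3500.735432 = 36.483973
y = (69.836·1197.903769 − 2054.043087·56.128) / -3500.735432 = 9.035965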